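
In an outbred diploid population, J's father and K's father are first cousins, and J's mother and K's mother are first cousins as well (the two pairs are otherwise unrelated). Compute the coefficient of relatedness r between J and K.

0.0625

Relatedness sums over independent paths through distinct common ancestors.
J and K are related in two ways: second cousins through their fathers (r = 1/32) and second cousins through their mothers (r = 1/32).
r = 1/32 + 1/32 = 0.0625.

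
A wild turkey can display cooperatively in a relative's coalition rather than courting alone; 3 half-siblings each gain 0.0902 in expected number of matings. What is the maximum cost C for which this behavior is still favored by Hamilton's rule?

0.06765

r to a half-sibling = 1/4 (half-sibs share one parent — one path of length 2: r = (1/2)^2 = 1/4).
Hamilton's rule: n·r·B > C, so the trait is favored while C < n·r·B = 3·0.25·0.0902 = 0.06765.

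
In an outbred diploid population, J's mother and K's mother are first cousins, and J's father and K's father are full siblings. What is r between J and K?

0.15625

Relatedness sums over independent paths through distinct common ancestors.
J and K are related in two ways: second cousins through their mothers (r = 1/32) and first cousins through their fathers (r = 1/8).
r = 1/32 + 1/8 = 0.15625.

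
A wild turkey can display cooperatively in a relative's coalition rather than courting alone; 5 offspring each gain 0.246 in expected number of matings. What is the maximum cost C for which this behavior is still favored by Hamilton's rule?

r to an offspring = 0.5 (one parent–offspring link: r = (1/2)^1 = 1/2).
Hamilton's rule: n·r·B > C, so the trait is favored while C < n·r·B = 5·0.5·0.246 = 0.615.

0.615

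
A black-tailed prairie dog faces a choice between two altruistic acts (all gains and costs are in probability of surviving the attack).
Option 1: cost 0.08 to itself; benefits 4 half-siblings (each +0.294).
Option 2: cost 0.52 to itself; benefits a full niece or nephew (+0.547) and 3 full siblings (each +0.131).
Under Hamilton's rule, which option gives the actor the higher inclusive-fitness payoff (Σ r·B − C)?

Option 1: r to a half-sibling = 0.25.
Option 1: Σ r·B − C = (4·0.25·0.294) − 0.08 = 0.214.
Option 2: r to a full niece or nephew = 0.25.
Option 2: r to a full sibling = 0.5.
Option 2: Σ r·B − C = (1·0.25·0.547 + 3·0.5·0.131) − 0.52 = -0.18675.
Option 1 has the higher net inclusive-fitness payoff.

Option 1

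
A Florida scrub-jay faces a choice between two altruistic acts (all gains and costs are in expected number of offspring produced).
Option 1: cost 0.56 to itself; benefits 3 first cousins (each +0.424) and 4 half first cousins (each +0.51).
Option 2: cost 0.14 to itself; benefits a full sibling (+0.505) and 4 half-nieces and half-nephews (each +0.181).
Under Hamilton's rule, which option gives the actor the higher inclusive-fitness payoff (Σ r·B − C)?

Option 1: r to a first cousin = 0.125.
Option 1: r to a half first cousin = 0.0625.
Option 1: Σ r·B − C = (3·0.125·0.424 + 4·0.0625·0.51) − 0.56 = -0.2735.
Option 2: r to a full sibling = 0.5.
Option 2: r to a half-niece or half-nephew = 0.125.
Option 2: Σ r·B − C = (1·0.5·0.505 + 4·0.125·0.181) − 0.14 = 0.203.
Option 2 has the higher net inclusive-fitness payoff.

Option 2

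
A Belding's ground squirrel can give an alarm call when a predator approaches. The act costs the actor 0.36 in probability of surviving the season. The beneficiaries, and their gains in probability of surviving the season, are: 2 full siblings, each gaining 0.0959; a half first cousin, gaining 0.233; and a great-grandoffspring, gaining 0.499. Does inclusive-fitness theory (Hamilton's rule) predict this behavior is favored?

No

Hamilton's rule: the trait is favored when the sum of r·B over every recipient exceeds the actor's cost C.
r to a full sibling = 1/2 (full sibs share both parents — two paths of length 2: r = 2·(1/2)^2 = 1/2).
r to a half first cousin = 0.0625 (half first cousins share one grandparent — one path of length 4: r = (1/2)^4 = 1/16).
r to a great-grandoffspring = 0.125 (three parent–offspring links: r = (1/2)^3 = 1/8).
Summing one r·B term per recipient: 2·0.5·0.0959 + 1·0.0625·0.233 + 1·0.125·0.499 = 0.1728375.
0.1728375 < 0.36: the indirect benefit is less than the cost.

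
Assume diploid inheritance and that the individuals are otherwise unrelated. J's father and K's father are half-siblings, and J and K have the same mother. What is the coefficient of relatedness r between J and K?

With two independent routes of shared ancestry, r is the sum of the two contributions.
J and K are related in two ways: half first cousins through their fathers (r = 1/16) and half-sibs through their shared mother (r = 1/4).
r = 1/16 + 1/4 = 5/16 = 0.3125.

0.3125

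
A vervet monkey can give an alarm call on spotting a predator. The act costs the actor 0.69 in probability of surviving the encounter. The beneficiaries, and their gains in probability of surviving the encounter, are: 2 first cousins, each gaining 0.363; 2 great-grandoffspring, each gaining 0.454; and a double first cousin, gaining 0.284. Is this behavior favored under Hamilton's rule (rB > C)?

Hamilton's rule: the trait is favored when the sum of r·B over every recipient exceeds the actor's cost C.
r to a first cousin = 0.125 (first cousins share one grandparent pair — two paths of length 4: r = 2·(1/2)^4 = 1/8).
r to a great-grandoffspring = 1/8 (three parent–offspring links: r = (1/2)^3 = 1/8).
r to a double first cousin = 0.25 (double first cousins share both grandparent pairs — four paths of length 4: r = 4·(1/2)^4 = 1/4).
Summing one r·B term per recipient: 2·0.125·0.363 + 2·0.125·0.454 + 1·0.25·0.284 = 0.27525.
0.27525 < 0.69: the indirect benefit is less than the cost.

No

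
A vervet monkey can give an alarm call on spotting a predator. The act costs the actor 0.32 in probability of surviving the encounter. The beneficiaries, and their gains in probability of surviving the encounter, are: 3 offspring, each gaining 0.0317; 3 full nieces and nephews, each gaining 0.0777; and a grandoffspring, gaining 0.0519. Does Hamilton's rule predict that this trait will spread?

No

Hamilton's rule: the trait is favored when the sum of r·B over every recipient exceeds the actor's cost C.
r to an offspring = 0.5 (one parent–offspring link: r = (1/2)^1 = 1/2).
r to a full niece or nephew = 1/4 (full aunt/uncle↔niece/nephew: two paths of length 3 through the shared grandparent pair: r = 2·(1/2)^3 = 1/4).
r to a grandoffspring = 0.25 (two parent–offspring links: r = (1/2)^2 = 1/4).
Summing one r·B term per recipient: 3·0.5·0.0317 + 3·0.25·0.0777 + 1·0.25·0.0519 = 0.1188.
0.1188 < 0.32: the indirect benefit is less than the cost.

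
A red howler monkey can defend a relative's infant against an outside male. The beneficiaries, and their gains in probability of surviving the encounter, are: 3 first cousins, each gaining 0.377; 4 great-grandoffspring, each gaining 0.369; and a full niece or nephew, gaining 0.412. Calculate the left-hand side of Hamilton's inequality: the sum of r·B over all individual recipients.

0.428875

r to a first cousin = 0.125 (first cousins share one grandparent pair — two paths of length 4: r = 2·(1/2)^4 = 1/8).
r to a great-grandoffspring = 1/8 (three parent–offspring links: r = (1/2)^3 = 1/8).
r to a full niece or nephew = 0.25 (full aunt/uncle↔niece/nephew: two paths of length 3 through the shared grandparent pair: r = 2·(1/2)^3 = 1/4).
Summing one r·B term per recipient: 3·0.125·0.377 + 4·0.125·0.369 + 1·0.25·0.412 = 0.428875.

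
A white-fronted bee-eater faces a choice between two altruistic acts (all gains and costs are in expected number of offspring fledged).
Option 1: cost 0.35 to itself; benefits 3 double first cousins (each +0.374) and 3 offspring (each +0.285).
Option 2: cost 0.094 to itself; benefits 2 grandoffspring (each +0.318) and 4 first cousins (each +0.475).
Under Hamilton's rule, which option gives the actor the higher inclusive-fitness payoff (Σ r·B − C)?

Option 1

Option 1: r to a double first cousin = 0.25.
Option 1: r to an offspring = 0.5.
Option 1: Σ r·B − C = (3·0.25·0.374 + 3·0.5·0.285) − 0.35 = 0.358.
Option 2: r to a grandoffspring = 0.25.
Option 2: r to a first cousin = 0.125.
Option 2: Σ r·B − C = (2·0.25·0.318 + 4·0.125·0.475) − 0.094 = 0.3025.
Option 1 has the higher net inclusive-fitness payoff.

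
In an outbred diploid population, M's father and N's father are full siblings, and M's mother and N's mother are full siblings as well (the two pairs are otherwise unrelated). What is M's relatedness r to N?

Independent pedigree routes through distinct common ancestors add.
M and N are related in two ways: first cousins through their fathers (r = 1/8) and first cousins through their mothers (r = 1/8) — i.e. double first cousins.
r = 1/8 + 1/8 = 1/4 = 0.25.

0.25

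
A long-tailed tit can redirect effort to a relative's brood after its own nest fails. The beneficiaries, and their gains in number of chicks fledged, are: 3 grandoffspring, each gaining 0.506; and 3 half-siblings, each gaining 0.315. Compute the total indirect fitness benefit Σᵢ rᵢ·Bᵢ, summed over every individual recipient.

0.61575

r to a grandoffspring = 1/4 (two parent–offspring links: r = (1/2)^2 = 1/4).
r to a half-sibling = 1/4 (half-sibs share one parent — one path of length 2: r = (1/2)^2 = 1/4).
Summing one r·B term per recipient: 3·0.25·0.506 + 3·0.25·0.315 = 0.61575.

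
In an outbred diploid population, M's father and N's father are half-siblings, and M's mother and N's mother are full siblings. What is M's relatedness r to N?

0.1875

With two independent routes of shared ancestry, r is the sum of the two contributions.
M and N are related in two ways: half first cousins through their fathers (r = 1/16) and first cousins through their mothers (r = 1/8).
r = 1/16 + 1/8 = 3/16 = 0.1875.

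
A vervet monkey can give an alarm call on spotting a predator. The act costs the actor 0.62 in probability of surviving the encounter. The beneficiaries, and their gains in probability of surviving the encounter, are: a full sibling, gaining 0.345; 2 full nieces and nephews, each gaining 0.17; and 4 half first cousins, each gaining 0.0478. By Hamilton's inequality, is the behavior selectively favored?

No

Hamilton's rule: the trait is favored when the sum of r·B over every recipient exceeds the actor's cost C.
r to a full sibling = 0.5 (full sibs share both parents — two paths of length 2: r = 2·(1/2)^2 = 1/2).
r to a full niece or nephew = 1/4 (full aunt/uncle↔niece/nephew: two paths of length 3 through the shared grandparent pair: r = 2·(1/2)^3 = 1/4).
r to a half first cousin = 0.0625 (half first cousins share one grandparent — one path of length 4: r = (1/2)^4 = 1/16).
Summing one r·B term per recipient: 1·0.5·0.345 + 2·0.25·0.17 + 4·0.0625·0.0478 = 0.26945.
0.26945 < 0.62: the indirect benefit is less than the cost.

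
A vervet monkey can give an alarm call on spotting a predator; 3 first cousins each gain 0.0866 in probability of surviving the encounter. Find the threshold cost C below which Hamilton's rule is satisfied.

0.032475

r to a first cousin = 1/8 (first cousins share one grandparent pair — two paths of length 4: r = 2·(1/2)^4 = 1/8).
Hamilton's rule: n·r·B > C, so the trait is favored while C < n·r·B = 3·0.125·0.0866 = 0.032475.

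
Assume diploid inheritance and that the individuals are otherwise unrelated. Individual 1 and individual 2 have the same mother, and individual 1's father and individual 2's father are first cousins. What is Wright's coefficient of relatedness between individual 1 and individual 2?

With two independent routes of shared ancestry, r is the sum of the two contributions.
Individual 1 and individual 2 are related in two ways: half-sibs through their shared mother (r = 1/4) and second cousins through their fathers (r = 1/32).
r = 1/4 + 1/32 = 9/32 = 0.28125.

0.28125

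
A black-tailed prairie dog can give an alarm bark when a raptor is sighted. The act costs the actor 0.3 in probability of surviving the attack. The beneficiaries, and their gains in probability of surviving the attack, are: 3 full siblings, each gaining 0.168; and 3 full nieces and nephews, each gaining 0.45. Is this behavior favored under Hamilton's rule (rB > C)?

Yes

Hamilton's rule: the trait is favored when the sum of r·B over every recipient exceeds the actor's cost C.
r to a full sibling = 0.5 (full sibs share both parents — two paths of length 2: r = 2·(1/2)^2 = 1/2).
r to a full niece or nephew = 1/4 (full aunt/uncle↔niece/nephew: two paths of length 3 through the shared grandparent pair: r = 2·(1/2)^3 = 1/4).
Summing one r·B term per recipient: 3·0.5·0.168 + 3·0.25·0.45 = 0.5895.
0.5895 > 0.3: the indirect benefit exceeds the cost.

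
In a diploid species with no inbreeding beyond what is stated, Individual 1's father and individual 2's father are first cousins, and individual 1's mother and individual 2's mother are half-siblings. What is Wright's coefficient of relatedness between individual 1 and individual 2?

Relatedness sums over independent paths through distinct common ancestors.
Individual 1 and individual 2 are related in two ways: second cousins through their fathers (r = 1/32) and half first cousins through their mothers (r = 1/16).
r = 1/32 + 1/16 = 0.09375.

0.09375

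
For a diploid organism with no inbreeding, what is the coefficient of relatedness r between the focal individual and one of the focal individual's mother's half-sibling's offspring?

0.0625

Each parent–offspring link contributes a factor of 1/2, and independent paths through distinct common ancestors add.
Half first cousins share one grandparent — one path of length 4: r = (1/2)^4 = 1/16.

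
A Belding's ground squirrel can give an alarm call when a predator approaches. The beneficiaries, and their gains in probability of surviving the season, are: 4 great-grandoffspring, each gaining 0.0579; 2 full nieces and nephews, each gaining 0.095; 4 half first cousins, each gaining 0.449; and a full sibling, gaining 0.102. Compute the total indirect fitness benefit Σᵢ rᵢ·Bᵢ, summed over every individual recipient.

r to a great-grandoffspring = 1/8 (three parent–offspring links: r = (1/2)^3 = 1/8).
r to a full niece or nephew = 1/4 (full aunt/uncle↔niece/nephew: two paths of length 3 through the shared grandparent pair: r = 2·(1/2)^3 = 1/4).
r to a half first cousin = 0.0625 (half first cousins share one grandparent — one path of length 4: r = (1/2)^4 = 1/16).
r to a full sibling = 1/2 (full sibs share both parents — two paths of length 2: r = 2·(1/2)^2 = 1/2).
Summing one r·B term per recipient: 4·0.125·0.0579 + 2·0.25·0.095 + 4·0.0625·0.449 + 1·0.5·0.102 = 0.2397.

0.2397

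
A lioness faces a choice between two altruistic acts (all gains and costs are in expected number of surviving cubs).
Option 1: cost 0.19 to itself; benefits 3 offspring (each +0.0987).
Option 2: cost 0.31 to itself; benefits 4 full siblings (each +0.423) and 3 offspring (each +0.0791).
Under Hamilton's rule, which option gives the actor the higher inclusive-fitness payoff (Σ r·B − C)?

Option 1: r to an offspring = 0.5.
Option 1: Σ r·B − C = (3·0.5·0.0987) − 0.19 = -0.04195.
Option 2: r to a full sibling = 0.5.
Option 2: r to an offspring = 0.5.
Option 2: Σ r·B − C = (4·0.5·0.423 + 3·0.5·0.0791) − 0.31 = 0.65465.
Option 2 has the higher net inclusive-fitness payoff.

Option 2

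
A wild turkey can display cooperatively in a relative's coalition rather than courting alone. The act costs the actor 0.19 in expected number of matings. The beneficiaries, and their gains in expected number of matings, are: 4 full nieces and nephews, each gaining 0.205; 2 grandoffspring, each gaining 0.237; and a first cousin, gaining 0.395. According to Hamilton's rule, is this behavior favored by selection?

Hamilton's rule: the trait is favored when the sum of r·B over every recipient exceeds the actor's cost C.
r to a full niece or nephew = 1/4 (full aunt/uncle↔niece/nephew: two paths of length 3 through the shared grandparent pair: r = 2·(1/2)^3 = 1/4).
r to a grandoffspring = 0.25 (two parent–offspring links: r = (1/2)^2 = 1/4).
r to a first cousin = 0.125 (first cousins share one grandparent pair — two paths of length 4: r = 2·(1/2)^4 = 1/8).
Summing one r·B term per recipient: 4·0.25·0.205 + 2·0.25·0.237 + 1·0.125·0.395 = 0.372875.
0.372875 > 0.19: the indirect benefit exceeds the cost.

Yes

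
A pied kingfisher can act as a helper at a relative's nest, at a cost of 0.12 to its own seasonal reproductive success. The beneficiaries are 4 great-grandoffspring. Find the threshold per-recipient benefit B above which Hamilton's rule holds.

r to a great-grandoffspring = 0.125 (three parent–offspring links: r = (1/2)^3 = 1/8).
Hamilton's rule with n recipients of equal r: n·r·B > C, so B > C/(n·r) = 0.12/(4·0.125) = 0.24.

0.24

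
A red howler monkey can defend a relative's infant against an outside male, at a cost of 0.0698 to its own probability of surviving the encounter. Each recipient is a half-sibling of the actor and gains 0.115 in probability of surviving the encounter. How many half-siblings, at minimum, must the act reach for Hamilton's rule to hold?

3

r to a half-sibling = 0.25 (half-sibs share one parent — one path of length 2: r = (1/2)^2 = 1/4).
Hamilton's rule: n·r·B > C  ⇒  n > C/(r·B) = 0.0698/(0.25·0.115) = 2.428.
The smallest integer exceeding 2.428 is 3.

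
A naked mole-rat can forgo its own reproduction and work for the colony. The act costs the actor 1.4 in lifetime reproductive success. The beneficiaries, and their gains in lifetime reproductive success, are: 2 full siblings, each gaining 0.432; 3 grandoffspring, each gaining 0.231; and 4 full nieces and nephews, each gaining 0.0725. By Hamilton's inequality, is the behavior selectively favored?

Hamilton's rule: the trait is favored when the sum of r·B over every recipient exceeds the actor's cost C.
r to a full sibling = 1/2 (full sibs share both parents — two paths of length 2: r = 2·(1/2)^2 = 1/2).
r to a grandoffspring = 1/4 (two parent–offspring links: r = (1/2)^2 = 1/4).
r to a full niece or nephew = 1/4 (full aunt/uncle↔niece/nephew: two paths of length 3 through the shared grandparent pair: r = 2·(1/2)^3 = 1/4).
Summing one r·B term per recipient: 2·0.5·0.432 + 3·0.25·0.231 + 4·0.25·0.0725 = 0.67775.
0.67775 < 1.4: the indirect benefit is less than the cost.

No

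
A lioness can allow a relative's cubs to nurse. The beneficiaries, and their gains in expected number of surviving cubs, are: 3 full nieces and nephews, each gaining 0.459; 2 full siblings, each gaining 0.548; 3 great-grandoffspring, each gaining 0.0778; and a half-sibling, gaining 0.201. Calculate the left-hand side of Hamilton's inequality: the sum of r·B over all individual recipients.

r to a full niece or nephew = 1/4 (full aunt/uncle↔niece/nephew: two paths of length 3 through the shared grandparent pair: r = 2·(1/2)^3 = 1/4).
r to a full sibling = 1/2 (full sibs share both parents — two paths of length 2: r = 2·(1/2)^2 = 1/2).
r to a great-grandoffspring = 1/8 (three parent–offspring links: r = (1/2)^3 = 1/8).
r to a half-sibling = 0.25 (half-sibs share one parent — one path of length 2: r = (1/2)^2 = 1/4).
Summing one r·B term per recipient: 3·0.25·0.459 + 2·0.5·0.548 + 3·0.125·0.0778 + 1·0.25·0.201 = 0.971675.

0.971675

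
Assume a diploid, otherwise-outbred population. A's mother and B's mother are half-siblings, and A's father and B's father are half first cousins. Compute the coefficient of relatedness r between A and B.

With two independent routes of shared ancestry, r is the sum of the two contributions.
A and B are related in two ways: half first cousins through their mothers (r = 1/16) and half second cousins through their fathers (r = 1/64).
r = 1/16 + 1/64 = 0.078125.

0.078125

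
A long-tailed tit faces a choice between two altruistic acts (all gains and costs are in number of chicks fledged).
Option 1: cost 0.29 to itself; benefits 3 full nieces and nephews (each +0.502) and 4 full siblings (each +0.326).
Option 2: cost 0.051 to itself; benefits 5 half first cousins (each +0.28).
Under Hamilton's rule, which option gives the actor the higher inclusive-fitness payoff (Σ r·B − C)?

Option 1: r to a full niece or nephew = 0.25.
Option 1: r to a full sibling = 0.5.
Option 1: Σ r·B − C = (3·0.25·0.502 + 4·0.5·0.326) − 0.29 = 0.7385.
Option 2: r to a half first cousin = 0.0625.
Option 2: Σ r·B − C = (5·0.0625·0.28) − 0.051 = 0.0365.
Option 1 has the higher net inclusive-fitness payoff.

Option 1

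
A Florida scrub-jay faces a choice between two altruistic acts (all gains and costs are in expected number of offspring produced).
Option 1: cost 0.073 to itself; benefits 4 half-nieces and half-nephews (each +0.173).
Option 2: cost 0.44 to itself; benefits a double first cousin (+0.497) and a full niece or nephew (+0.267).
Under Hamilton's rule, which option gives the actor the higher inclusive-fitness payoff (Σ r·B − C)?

Option 1: r to a half-niece or half-nephew = 0.125.
Option 1: Σ r·B − C = (4·0.125·0.173) − 0.073 = 0.0135.
Option 2: r to a double first cousin = 0.25.
Option 2: r to a full niece or nephew = 0.25.
Option 2: Σ r·B − C = (1·0.25·0.497 + 1·0.25·0.267) − 0.44 = -0.249.
Option 1 has the higher net inclusive-fitness payoff.

Option 1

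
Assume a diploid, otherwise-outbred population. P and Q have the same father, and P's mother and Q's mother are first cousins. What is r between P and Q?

Relatedness sums over independent paths through distinct common ancestors.
P and Q are related in two ways: half-sibs through their shared father (r = 1/4) and second cousins through their mothers (r = 1/32).
r = 1/4 + 1/32 = 9/32 = 0.28125.

0.28125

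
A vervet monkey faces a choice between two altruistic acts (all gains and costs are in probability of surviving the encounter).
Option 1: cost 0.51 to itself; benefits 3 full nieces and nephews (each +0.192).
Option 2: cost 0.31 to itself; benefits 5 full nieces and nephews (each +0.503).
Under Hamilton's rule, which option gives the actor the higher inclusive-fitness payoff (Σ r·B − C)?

Option 1: r to a full niece or nephew = 0.25.
Option 1: Σ r·B − C = (3·0.25·0.192) − 0.51 = -0.366.
Option 2: r to a full niece or nephew = 0.25.
Option 2: Σ r·B − C = (5·0.25·0.503) − 0.31 = 0.31875.
Option 2 has the higher net inclusive-fitness payoff.

Option 2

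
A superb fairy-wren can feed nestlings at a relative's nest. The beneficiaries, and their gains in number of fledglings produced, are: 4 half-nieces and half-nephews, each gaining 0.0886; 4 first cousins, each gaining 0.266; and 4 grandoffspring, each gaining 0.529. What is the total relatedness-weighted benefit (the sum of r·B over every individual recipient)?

r to a half-niece or half-nephew = 1/8 (half-aunt/uncle↔niece/nephew: one path of length 3: r = (1/2)^3 = 1/8).
r to a first cousin = 1/8 (first cousins share one grandparent pair — two paths of length 4: r = 2·(1/2)^4 = 1/8).
r to a grandoffspring = 1/4 (two parent–offspring links: r = (1/2)^2 = 1/4).
Summing one r·B term per recipient: 4·0.125·0.0886 + 4·0.125·0.266 + 4·0.25·0.529 = 0.7063.

0.7063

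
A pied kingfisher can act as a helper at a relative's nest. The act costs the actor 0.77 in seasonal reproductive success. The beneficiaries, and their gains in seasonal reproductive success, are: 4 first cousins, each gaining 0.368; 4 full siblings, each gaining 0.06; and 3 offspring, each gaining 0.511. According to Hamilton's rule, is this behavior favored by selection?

Hamilton's rule: the trait is favored when the sum of r·B over every recipient exceeds the actor's cost C.
r to a first cousin = 0.125 (first cousins share one grandparent pair — two paths of length 4: r = 2·(1/2)^4 = 1/8).
r to a full sibling = 1/2 (full sibs share both parents — two paths of length 2: r = 2·(1/2)^2 = 1/2).
r to an offspring = 1/2 (one parent–offspring link: r = (1/2)^1 = 1/2).
Summing one r·B term per recipient: 4·0.125·0.368 + 4·0.5·0.06 + 3·0.5·0.511 = 1.0705.
1.0705 > 0.77: the indirect benefit exceeds the cost.

Yes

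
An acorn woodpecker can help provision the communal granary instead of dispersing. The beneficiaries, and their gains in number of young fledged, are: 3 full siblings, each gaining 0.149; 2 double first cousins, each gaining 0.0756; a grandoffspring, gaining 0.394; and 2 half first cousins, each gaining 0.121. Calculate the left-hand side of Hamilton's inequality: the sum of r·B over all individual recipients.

0.374925

r to a full sibling = 1/2 (full sibs share both parents — two paths of length 2: r = 2·(1/2)^2 = 1/2).
r to a double first cousin = 1/4 (double first cousins share both grandparent pairs — four paths of length 4: r = 4·(1/2)^4 = 1/4).
r to a grandoffspring = 0.25 (two parent–offspring links: r = (1/2)^2 = 1/4).
r to a half first cousin = 0.0625 (half first cousins share one grandparent — one path of length 4: r = (1/2)^4 = 1/16).
Summing one r·B term per recipient: 3·0.5·0.149 + 2·0.25·0.0756 + 1·0.25·0.394 + 2·0.0625·0.121 = 0.374925.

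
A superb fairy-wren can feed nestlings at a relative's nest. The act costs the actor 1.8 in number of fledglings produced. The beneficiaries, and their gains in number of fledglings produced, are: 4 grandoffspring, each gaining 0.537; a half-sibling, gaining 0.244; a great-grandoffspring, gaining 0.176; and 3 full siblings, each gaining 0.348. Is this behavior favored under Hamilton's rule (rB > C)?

Hamilton's rule: the trait is favored when the sum of r·B over every recipient exceeds the actor's cost C.
r to a grandoffspring = 1/4 (two parent–offspring links: r = (1/2)^2 = 1/4).
r to a half-sibling = 0.25 (half-sibs share one parent — one path of length 2: r = (1/2)^2 = 1/4).
r to a great-grandoffspring = 1/8 (three parent–offspring links: r = (1/2)^3 = 1/8).
r to a full sibling = 1/2 (full sibs share both parents — two paths of length 2: r = 2·(1/2)^2 = 1/2).
Summing one r·B term per recipient: 4·0.25·0.537 + 1·0.25·0.244 + 1·0.125·0.176 + 3·0.5·0.348 = 1.142.
1.142 < 1.8: the indirect benefit is less than the cost.

No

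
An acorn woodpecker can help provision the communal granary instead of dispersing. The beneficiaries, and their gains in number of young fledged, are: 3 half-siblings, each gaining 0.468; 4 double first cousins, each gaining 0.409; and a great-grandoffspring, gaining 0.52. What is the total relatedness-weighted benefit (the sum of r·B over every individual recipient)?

0.825

r to a half-sibling = 1/4 (half-sibs share one parent — one path of length 2: r = (1/2)^2 = 1/4).
r to a double first cousin = 0.25 (double first cousins share both grandparent pairs — four paths of length 4: r = 4·(1/2)^4 = 1/4).
r to a great-grandoffspring = 0.125 (three parent–offspring links: r = (1/2)^3 = 1/8).
Summing one r·B term per recipient: 3·0.25·0.468 + 4·0.25·0.409 + 1·0.125·0.52 = 0.825.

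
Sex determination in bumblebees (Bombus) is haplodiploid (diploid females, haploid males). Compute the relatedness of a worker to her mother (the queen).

0.5

One meiotic link between diploid queen and diploid daughter: r = 1/2.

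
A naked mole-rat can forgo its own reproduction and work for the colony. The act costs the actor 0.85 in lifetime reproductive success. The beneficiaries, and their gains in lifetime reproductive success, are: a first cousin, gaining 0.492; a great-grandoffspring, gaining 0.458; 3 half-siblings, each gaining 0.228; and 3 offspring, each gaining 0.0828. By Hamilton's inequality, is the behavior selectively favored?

Hamilton's rule: the trait is favored when the sum of r·B over every recipient exceeds the actor's cost C.
r to a first cousin = 1/8 (first cousins share one grandparent pair — two paths of length 4: r = 2·(1/2)^4 = 1/8).
r to a great-grandoffspring = 1/8 (three parent–offspring links: r = (1/2)^3 = 1/8).
r to a half-sibling = 1/4 (half-sibs share one parent — one path of length 2: r = (1/2)^2 = 1/4).
r to an offspring = 1/2 (one parent–offspring link: r = (1/2)^1 = 1/2).
Summing one r·B term per recipient: 1·0.125·0.492 + 1·0.125·0.458 + 3·0.25·0.228 + 3·0.5·0.0828 = 0.41395.
0.41395 < 0.85: the indirect benefit is less than the cost.

No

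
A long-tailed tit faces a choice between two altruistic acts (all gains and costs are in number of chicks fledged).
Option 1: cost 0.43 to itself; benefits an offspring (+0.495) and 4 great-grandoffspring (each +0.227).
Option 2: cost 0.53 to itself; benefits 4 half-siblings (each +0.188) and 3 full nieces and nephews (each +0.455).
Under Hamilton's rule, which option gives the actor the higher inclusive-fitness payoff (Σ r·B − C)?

Option 2

Option 1: r to an offspring = 0.5.
Option 1: r to a great-grandoffspring = 0.125.
Option 1: Σ r·B − C = (1·0.5·0.495 + 4·0.125·0.227) − 0.43 = -0.069.
Option 2: r to a half-sibling = 0.25.
Option 2: r to a full niece or nephew = 0.25.
Option 2: Σ r·B − C = (4·0.25·0.188 + 3·0.25·0.455) − 0.53 = -0.00075.
Option 2 has the higher net inclusive-fitness payoff.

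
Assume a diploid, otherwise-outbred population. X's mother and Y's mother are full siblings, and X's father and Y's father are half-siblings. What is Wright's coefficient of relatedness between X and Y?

Relatedness sums over independent paths through distinct common ancestors.
X and Y are related in two ways: first cousins through their mothers (r = 1/8) and half first cousins through their fathers (r = 1/16).
r = 1/8 + 1/16 = 0.1875.

0.1875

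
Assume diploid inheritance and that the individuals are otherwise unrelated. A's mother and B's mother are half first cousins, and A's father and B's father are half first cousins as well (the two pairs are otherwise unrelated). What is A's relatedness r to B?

0.03125

Relatedness sums over independent paths through distinct common ancestors.
A and B are related in two ways: half second cousins through their mothers (r = 1/64) and half second cousins through their fathers (r = 1/64).
r = 1/64 + 1/64 = 1/32 = 0.03125.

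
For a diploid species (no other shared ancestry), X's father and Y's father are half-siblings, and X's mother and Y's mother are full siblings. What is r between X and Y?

Wright's path rule: contributions from independent ancestry routes add.
X and Y are related in two ways: half first cousins through their fathers (r = 1/16) and first cousins through their mothers (r = 1/8).
r = 1/16 + 1/8 = 3/16 = 0.1875.

0.1875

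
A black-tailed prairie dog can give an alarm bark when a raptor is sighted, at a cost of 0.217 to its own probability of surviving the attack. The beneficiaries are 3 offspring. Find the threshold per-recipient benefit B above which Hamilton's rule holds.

r to an offspring = 0.5 (one parent–offspring link: r = (1/2)^1 = 1/2).
Hamilton's rule with n recipients of equal r: n·r·B > C, so B > C/(n·r) = 0.217/(3·0.5) = 0.1447.

0.1447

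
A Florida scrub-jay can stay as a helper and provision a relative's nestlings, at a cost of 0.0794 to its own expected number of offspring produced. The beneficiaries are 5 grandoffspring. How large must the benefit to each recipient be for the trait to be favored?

0.0635

r to a grandoffspring = 1/4 (two parent–offspring links: r = (1/2)^2 = 1/4).
Hamilton's rule with n recipients of equal r: n·r·B > C, so B > C/(n·r) = 0.0794/(5·0.25) = 0.0635.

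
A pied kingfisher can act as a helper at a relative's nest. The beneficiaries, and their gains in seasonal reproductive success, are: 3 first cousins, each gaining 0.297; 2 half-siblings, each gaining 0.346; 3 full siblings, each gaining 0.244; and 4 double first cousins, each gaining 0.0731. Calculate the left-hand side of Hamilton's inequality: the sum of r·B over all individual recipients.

r to a first cousin = 1/8 (first cousins share one grandparent pair — two paths of length 4: r = 2·(1/2)^4 = 1/8).
r to a half-sibling = 1/4 (half-sibs share one parent — one path of length 2: r = (1/2)^2 = 1/4).
r to a full sibling = 1/2 (full sibs share both parents — two paths of length 2: r = 2·(1/2)^2 = 1/2).
r to a double first cousin = 0.25 (double first cousins share both grandparent pairs — four paths of length 4: r = 4·(1/2)^4 = 1/4).
Summing one r·B term per recipient: 3·0.125·0.297 + 2·0.25·0.346 + 3·0.5·0.244 + 4·0.25·0.0731 = 0.723475.

0.723475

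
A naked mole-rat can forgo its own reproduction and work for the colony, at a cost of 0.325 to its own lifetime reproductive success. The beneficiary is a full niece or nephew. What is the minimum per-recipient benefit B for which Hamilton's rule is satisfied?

r to a full niece or nephew = 0.25 (full aunt/uncle↔niece/nephew: two paths of length 3 through the shared grandparent pair: r = 2·(1/2)^3 = 1/4).
Hamilton's rule with n recipients of equal r: n·r·B > C, so B > C/(n·r) = 0.325/(1·0.25) = 1.3.

1.3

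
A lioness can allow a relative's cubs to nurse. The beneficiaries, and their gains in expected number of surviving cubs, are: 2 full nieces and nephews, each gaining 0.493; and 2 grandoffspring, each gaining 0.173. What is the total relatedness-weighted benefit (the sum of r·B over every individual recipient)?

0.333

r to a full niece or nephew = 0.25 (full aunt/uncle↔niece/nephew: two paths of length 3 through the shared grandparent pair: r = 2·(1/2)^3 = 1/4).
r to a grandoffspring = 0.25 (two parent–offspring links: r = (1/2)^2 = 1/4).
Summing one r·B term per recipient: 2·0.25·0.493 + 2·0.25·0.173 = 0.333.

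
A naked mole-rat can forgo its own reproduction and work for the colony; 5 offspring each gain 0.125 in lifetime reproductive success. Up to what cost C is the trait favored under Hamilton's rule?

r to an offspring = 1/2 (one parent–offspring link: r = (1/2)^1 = 1/2).
Hamilton's rule: n·r·B > C, so the trait is favored while C < n·r·B = 5·0.5·0.125 = 0.3125.

0.3125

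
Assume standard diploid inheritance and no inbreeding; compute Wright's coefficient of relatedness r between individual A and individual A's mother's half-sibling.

0.125

Each parent–offspring link contributes a factor of 1/2, and independent paths through distinct common ancestors add.
Half-aunt/uncle↔niece/nephew: one path of length 3: r = (1/2)^3 = 1/8.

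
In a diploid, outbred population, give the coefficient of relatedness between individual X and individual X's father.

Each parent–offspring link contributes a factor of 1/2, and independent paths through distinct common ancestors add.
One parent–offspring link: r = (1/2)^1 = 1/2.

0.5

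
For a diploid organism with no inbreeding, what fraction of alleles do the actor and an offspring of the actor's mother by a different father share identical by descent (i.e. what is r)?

Each parent–offspring link contributes a factor of 1/2, and independent paths through distinct common ancestors add.
Half-sibs share one parent — one path of length 2: r = (1/2)^2 = 1/4.

0.25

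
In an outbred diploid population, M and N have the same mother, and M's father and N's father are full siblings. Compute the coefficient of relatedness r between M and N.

0.375

Relatedness sums over independent paths through distinct common ancestors.
M and N are related in two ways: half-sibs through their shared mother (r = 1/4) and first cousins through their fathers (r = 1/8).
r = 1/4 + 1/8 = 0.375.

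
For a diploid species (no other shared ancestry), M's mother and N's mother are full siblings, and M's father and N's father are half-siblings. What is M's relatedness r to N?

0.1875

Wright's path rule: contributions from independent ancestry routes add.
M and N are related in two ways: first cousins through their mothers (r = 1/8) and half first cousins through their fathers (r = 1/16).
r = 1/8 + 1/16 = 3/16 = 0.1875.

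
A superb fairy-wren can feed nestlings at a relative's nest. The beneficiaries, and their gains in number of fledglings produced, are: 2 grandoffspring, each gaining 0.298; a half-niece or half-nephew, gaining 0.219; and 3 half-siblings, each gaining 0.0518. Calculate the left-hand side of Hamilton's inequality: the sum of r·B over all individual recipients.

r to a grandoffspring = 1/4 (two parent–offspring links: r = (1/2)^2 = 1/4).
r to a half-niece or half-nephew = 0.125 (half-aunt/uncle↔niece/nephew: one path of length 3: r = (1/2)^3 = 1/8).
r to a half-sibling = 1/4 (half-sibs share one parent — one path of length 2: r = (1/2)^2 = 1/4).
Summing one r·B term per recipient: 2·0.25·0.298 + 1·0.125·0.219 + 3·0.25·0.0518 = 0.215225.

0.215225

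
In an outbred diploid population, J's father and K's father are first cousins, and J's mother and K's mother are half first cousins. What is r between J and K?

With two independent routes of shared ancestry, r is the sum of the two contributions.
J and K are related in two ways: second cousins through their fathers (r = 1/32) and half second cousins through their mothers (r = 1/64).
r = 1/32 + 1/64 = 0.046875.

0.046875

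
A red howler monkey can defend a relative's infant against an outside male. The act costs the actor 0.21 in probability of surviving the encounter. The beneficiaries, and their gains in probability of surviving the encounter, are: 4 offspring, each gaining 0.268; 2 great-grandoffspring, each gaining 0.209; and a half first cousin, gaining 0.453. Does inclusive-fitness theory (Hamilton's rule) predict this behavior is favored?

Hamilton's rule: the trait is favored when the sum of r·B over every recipient exceeds the actor's cost C.
r to an offspring = 1/2 (one parent–offspring link: r = (1/2)^1 = 1/2).
r to a great-grandoffspring = 1/8 (three parent–offspring links: r = (1/2)^3 = 1/8).
r to a half first cousin = 0.0625 (half first cousins share one grandparent — one path of length 4: r = (1/2)^4 = 1/16).
Summing one r·B term per recipient: 4·0.5·0.268 + 2·0.125·0.209 + 1·0.0625·0.453 = 0.6165625.
0.6165625 > 0.21: the indirect benefit exceeds the cost.

Yes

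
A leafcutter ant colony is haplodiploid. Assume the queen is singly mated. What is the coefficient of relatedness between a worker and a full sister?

Haplodiploid full sisters inherit their father's entire haploid genome identically (contributing 1/2) and on average half of their mother's contribution (1/2 · 1/2 = 1/4); r = 1/2 + 1/4 = 3/4.

0.75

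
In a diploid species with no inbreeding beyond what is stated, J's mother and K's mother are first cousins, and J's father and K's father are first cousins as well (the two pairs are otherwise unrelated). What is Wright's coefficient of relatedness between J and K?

0.0625

Independent pedigree routes through distinct common ancestors add.
J and K are related in two ways: second cousins through their mothers (r = 1/32) and second cousins through their fathers (r = 1/32).
r = 1/32 + 1/32 = 1/16 = 0.0625.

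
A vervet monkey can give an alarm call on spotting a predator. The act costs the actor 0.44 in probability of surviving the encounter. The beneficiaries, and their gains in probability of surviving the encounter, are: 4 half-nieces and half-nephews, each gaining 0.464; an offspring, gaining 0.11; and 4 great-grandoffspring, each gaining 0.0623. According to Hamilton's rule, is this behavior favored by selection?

Hamilton's rule: the trait is favored when the sum of r·B over every recipient exceeds the actor's cost C.
r to a half-niece or half-nephew = 0.125 (half-aunt/uncle↔niece/nephew: one path of length 3: r = (1/2)^3 = 1/8).
r to an offspring = 0.5 (one parent–offspring link: r = (1/2)^1 = 1/2).
r to a great-grandoffspring = 1/8 (three parent–offspring links: r = (1/2)^3 = 1/8).
Summing one r·B term per recipient: 4·0.125·0.464 + 1·0.5·0.11 + 4·0.125·0.0623 = 0.31815.
0.31815 < 0.44: the indirect benefit is less than the cost.

No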